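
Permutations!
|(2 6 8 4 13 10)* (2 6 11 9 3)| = 20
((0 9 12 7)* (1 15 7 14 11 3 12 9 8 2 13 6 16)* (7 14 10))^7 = ((0 8 2 13 6 16 1 15 14 11 3 12 10 7))^7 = (0 15)(1 7)(2 11)(3 13)(6 12)(8 14)(10 16)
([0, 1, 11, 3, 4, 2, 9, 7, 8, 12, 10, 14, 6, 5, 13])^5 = [0, 1, 2, 3, 4, 5, 12, 7, 8, 6, 10, 11, 9, 13, 14]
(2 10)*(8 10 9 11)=[0, 1, 9, 3, 4, 5, 6, 7, 10, 11, 2, 8]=(2 9 11 8 10)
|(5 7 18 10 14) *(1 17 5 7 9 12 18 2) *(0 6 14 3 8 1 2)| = 36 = |(0 6 14 7)(1 17 5 9 12 18 10 3 8)|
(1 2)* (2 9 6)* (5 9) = [0, 5, 1, 3, 4, 9, 2, 7, 8, 6] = (1 5 9 6 2)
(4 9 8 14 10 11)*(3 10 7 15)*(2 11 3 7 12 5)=[0, 1, 11, 10, 9, 2, 6, 15, 14, 8, 3, 4, 5, 13, 12, 7]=(2 11 4 9 8 14 12 5)(3 10)(7 15)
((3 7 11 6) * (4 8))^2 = (3 11)(6 7)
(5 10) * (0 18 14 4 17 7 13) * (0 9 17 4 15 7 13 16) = (0 18 14 15 7 16)(5 10)(9 17 13) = [18, 1, 2, 3, 4, 10, 6, 16, 8, 17, 5, 11, 12, 9, 15, 7, 0, 13, 14]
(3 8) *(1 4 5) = (1 4 5)(3 8) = [0, 4, 2, 8, 5, 1, 6, 7, 3]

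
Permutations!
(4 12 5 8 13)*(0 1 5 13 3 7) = [1, 5, 2, 7, 12, 8, 6, 0, 3, 9, 10, 11, 13, 4] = (0 1 5 8 3 7)(4 12 13)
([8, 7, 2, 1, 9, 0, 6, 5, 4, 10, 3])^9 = (10)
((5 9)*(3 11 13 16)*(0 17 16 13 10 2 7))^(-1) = (0 7 2 10 11 3 16 17)(5 9)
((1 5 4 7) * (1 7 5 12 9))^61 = (1 12 9)(4 5)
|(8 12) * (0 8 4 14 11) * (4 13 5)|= 8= |(0 8 12 13 5 4 14 11)|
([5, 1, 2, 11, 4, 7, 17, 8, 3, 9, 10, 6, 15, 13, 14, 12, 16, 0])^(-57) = (0 17 6 11 3 8 7 5)(12 15)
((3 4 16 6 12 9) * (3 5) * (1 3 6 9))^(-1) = ((1 3 4 16 9 5 6 12))^(-1) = (1 12 6 5 9 16 4 3)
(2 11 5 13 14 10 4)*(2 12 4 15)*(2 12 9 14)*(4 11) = (2 4 9 14 10 15 12 11 5 13) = [0, 1, 4, 3, 9, 13, 6, 7, 8, 14, 15, 5, 11, 2, 10, 12]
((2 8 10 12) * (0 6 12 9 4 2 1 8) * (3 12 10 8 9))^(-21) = (0 9 3)(1 10 2)(4 12 6)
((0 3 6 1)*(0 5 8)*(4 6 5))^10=(0 5)(1 4 6)(3 8)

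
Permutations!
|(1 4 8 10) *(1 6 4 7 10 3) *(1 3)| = 6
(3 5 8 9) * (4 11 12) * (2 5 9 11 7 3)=(2 5 8 11 12 4 7 3 9)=[0, 1, 5, 9, 7, 8, 6, 3, 11, 2, 10, 12, 4]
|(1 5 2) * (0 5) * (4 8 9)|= 12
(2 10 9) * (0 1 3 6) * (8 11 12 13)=(0 1 3 6)(2 10 9)(8 11 12 13)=[1, 3, 10, 6, 4, 5, 0, 7, 11, 2, 9, 12, 13, 8]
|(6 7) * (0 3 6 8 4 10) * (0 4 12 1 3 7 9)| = |(0 7 8 12 1 3 6 9)(4 10)| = 8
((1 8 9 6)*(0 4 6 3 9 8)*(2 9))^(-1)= ((0 4 6 1)(2 9 3))^(-1)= (0 1 6 4)(2 3 9)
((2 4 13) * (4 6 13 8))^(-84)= ((2 6 13)(4 8))^(-84)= (13)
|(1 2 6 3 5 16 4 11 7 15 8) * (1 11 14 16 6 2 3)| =12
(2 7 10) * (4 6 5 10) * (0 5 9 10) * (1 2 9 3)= (0 5)(1 2 7 4 6 3)(9 10)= [5, 2, 7, 1, 6, 0, 3, 4, 8, 10, 9]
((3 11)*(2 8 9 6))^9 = (2 8 9 6)(3 11)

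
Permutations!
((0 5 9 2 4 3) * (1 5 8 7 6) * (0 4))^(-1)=(0 2 9 5 1 6 7 8)(3 4)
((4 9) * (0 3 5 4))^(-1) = ((0 3 5 4 9))^(-1) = (0 9 4 5 3)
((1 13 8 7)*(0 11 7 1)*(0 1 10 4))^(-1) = (0 4 10 8 13 1 7 11)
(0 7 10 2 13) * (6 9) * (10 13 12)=(0 7 13)(2 12 10)(6 9)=[7, 1, 12, 3, 4, 5, 9, 13, 8, 6, 2, 11, 10, 0]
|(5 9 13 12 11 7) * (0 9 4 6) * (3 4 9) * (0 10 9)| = |(0 3 4 6 10 9 13 12 11 7 5)| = 11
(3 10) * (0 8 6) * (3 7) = [8, 1, 2, 10, 4, 5, 0, 3, 6, 9, 7] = (0 8 6)(3 10 7)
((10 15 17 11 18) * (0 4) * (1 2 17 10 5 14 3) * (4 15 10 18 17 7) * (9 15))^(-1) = (0 4 7 2 1 3 14 5 18 15 9)(11 17)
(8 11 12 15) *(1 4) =(1 4)(8 11 12 15) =[0, 4, 2, 3, 1, 5, 6, 7, 11, 9, 10, 12, 15, 13, 14, 8]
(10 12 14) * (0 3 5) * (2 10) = (0 3 5)(2 10 12 14) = [3, 1, 10, 5, 4, 0, 6, 7, 8, 9, 12, 11, 14, 13, 2]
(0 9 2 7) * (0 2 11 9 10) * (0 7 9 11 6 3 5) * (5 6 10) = (11)(0 5)(2 9 10 7)(3 6) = [5, 1, 9, 6, 4, 0, 3, 2, 8, 10, 7, 11]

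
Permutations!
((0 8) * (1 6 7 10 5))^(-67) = ((0 8)(1 6 7 10 5))^(-67) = (0 8)(1 10 6 5 7)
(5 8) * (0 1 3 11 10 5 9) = (0 1 3 11 10 5 8 9) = [1, 3, 2, 11, 4, 8, 6, 7, 9, 0, 5, 10]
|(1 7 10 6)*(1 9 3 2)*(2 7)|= 10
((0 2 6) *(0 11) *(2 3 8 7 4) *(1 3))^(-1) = (0 11 6 2 4 7 8 3 1)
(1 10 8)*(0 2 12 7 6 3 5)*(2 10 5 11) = [10, 5, 12, 11, 4, 0, 3, 6, 1, 9, 8, 2, 7] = (0 10 8 1 5)(2 12 7 6 3 11)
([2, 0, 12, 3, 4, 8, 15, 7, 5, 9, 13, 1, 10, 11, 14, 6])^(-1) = [1, 11, 0, 3, 4, 8, 15, 7, 5, 9, 12, 13, 2, 10, 14, 6]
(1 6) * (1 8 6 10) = [0, 10, 2, 3, 4, 5, 8, 7, 6, 9, 1] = (1 10)(6 8)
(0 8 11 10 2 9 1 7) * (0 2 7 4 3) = (0 8 11 10 7 2 9 1 4 3) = [8, 4, 9, 0, 3, 5, 6, 2, 11, 1, 7, 10]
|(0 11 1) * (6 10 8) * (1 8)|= |(0 11 8 6 10 1)|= 6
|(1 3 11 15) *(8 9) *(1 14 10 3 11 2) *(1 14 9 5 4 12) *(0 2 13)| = 24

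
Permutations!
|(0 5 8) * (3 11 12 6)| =12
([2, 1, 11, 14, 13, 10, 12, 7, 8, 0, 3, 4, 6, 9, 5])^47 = (0 9 13 4 11 2)(3 10 5 14)(6 12)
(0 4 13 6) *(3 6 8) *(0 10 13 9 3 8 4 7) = (0 7)(3 6 10 13 4 9) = [7, 1, 2, 6, 9, 5, 10, 0, 8, 3, 13, 11, 12, 4]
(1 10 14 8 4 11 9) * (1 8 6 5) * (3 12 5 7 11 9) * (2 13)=(1 10 14 6 7 11 3 12 5)(2 13)(4 9 8)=[0, 10, 13, 12, 9, 1, 7, 11, 4, 8, 14, 3, 5, 2, 6]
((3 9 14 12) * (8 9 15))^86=(3 8 14)(9 12 15)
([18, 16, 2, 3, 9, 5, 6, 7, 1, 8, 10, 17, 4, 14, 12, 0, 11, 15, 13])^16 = (0 14 9 16 15 13 4 1 17 18 12 8 11)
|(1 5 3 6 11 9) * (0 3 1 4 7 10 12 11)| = |(0 3 6)(1 5)(4 7 10 12 11 9)| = 6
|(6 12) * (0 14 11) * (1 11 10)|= 10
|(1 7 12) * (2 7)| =4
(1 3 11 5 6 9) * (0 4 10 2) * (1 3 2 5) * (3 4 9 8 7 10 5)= (0 9 4 5 6 8 7 10 3 11 1 2)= [9, 2, 0, 11, 5, 6, 8, 10, 7, 4, 3, 1]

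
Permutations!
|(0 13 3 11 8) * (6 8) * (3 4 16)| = 8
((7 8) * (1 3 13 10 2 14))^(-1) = (1 14 2 10 13 3)(7 8) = ((1 3 13 10 2 14)(7 8))^(-1)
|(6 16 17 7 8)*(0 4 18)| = 15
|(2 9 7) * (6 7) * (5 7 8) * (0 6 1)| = |(0 6 8 5 7 2 9 1)| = 8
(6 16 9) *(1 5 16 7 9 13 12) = [0, 5, 2, 3, 4, 16, 7, 9, 8, 6, 10, 11, 1, 12, 14, 15, 13] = (1 5 16 13 12)(6 7 9)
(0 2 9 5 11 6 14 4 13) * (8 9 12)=(0 2 12 8 9 5 11 6 14 4 13)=[2, 1, 12, 3, 13, 11, 14, 7, 9, 5, 10, 6, 8, 0, 4]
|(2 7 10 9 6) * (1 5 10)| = 7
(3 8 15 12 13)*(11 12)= (3 8 15 11 12 13)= [0, 1, 2, 8, 4, 5, 6, 7, 15, 9, 10, 12, 13, 3, 14, 11]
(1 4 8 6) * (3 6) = (1 4 8 3 6) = [0, 4, 2, 6, 8, 5, 1, 7, 3]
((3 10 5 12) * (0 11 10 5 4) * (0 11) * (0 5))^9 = ((0 5 12 3)(4 11 10))^9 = (0 5 12 3)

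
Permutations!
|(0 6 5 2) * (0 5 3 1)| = |(0 6 3 1)(2 5)| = 4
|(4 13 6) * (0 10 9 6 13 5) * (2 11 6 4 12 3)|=|(13)(0 10 9 4 5)(2 11 6 12 3)|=5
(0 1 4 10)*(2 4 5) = (0 1 5 2 4 10) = [1, 5, 4, 3, 10, 2, 6, 7, 8, 9, 0]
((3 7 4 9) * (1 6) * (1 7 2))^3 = (1 4 2 7 3 6 9)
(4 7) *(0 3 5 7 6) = (0 3 5 7 4 6) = [3, 1, 2, 5, 6, 7, 0, 4]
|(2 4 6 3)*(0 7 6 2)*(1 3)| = |(0 7 6 1 3)(2 4)| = 10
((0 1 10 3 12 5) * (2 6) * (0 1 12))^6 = ((0 12 5 1 10 3)(2 6))^6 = (12)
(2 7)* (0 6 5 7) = (0 6 5 7 2) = [6, 1, 0, 3, 4, 7, 5, 2]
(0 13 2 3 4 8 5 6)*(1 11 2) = (0 13 1 11 2 3 4 8 5 6) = [13, 11, 3, 4, 8, 6, 0, 7, 5, 9, 10, 2, 12, 1]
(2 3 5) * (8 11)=[0, 1, 3, 5, 4, 2, 6, 7, 11, 9, 10, 8]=(2 3 5)(8 11)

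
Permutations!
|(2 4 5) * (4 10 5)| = |(2 10 5)| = 3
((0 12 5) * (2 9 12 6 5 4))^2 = (0 5 6)(2 12)(4 9)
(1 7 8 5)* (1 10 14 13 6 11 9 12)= [0, 7, 2, 3, 4, 10, 11, 8, 5, 12, 14, 9, 1, 6, 13]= (1 7 8 5 10 14 13 6 11 9 12)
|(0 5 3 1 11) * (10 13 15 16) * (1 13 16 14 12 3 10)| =|(0 5 10 16 1 11)(3 13 15 14 12)| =30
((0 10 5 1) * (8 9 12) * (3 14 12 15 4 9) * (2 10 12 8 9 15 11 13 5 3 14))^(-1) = ((0 12 9 11 13 5 1)(2 10 3)(4 15)(8 14))^(-1) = (0 1 5 13 11 9 12)(2 3 10)(4 15)(8 14)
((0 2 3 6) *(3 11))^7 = ((0 2 11 3 6))^7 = (0 11 6 2 3)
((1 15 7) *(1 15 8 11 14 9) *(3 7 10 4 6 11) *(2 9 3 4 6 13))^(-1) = (1 9 2 13 4 8)(3 14 11 6 10 15 7)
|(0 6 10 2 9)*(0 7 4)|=|(0 6 10 2 9 7 4)|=7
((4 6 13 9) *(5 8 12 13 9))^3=(5 13 12 8)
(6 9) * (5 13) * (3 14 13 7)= (3 14 13 5 7)(6 9)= [0, 1, 2, 14, 4, 7, 9, 3, 8, 6, 10, 11, 12, 5, 13]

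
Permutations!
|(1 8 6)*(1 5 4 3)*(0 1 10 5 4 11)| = 9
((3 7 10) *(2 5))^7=((2 5)(3 7 10))^7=(2 5)(3 7 10)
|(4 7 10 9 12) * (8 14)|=10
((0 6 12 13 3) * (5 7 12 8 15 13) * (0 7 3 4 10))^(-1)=((0 6 8 15 13 4 10)(3 7 12 5))^(-1)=(0 10 4 13 15 8 6)(3 5 12 7)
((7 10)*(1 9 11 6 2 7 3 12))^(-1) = (1 12 3 10 7 2 6 11 9)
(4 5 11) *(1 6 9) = (1 6 9)(4 5 11) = [0, 6, 2, 3, 5, 11, 9, 7, 8, 1, 10, 4]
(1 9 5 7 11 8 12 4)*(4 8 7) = (1 9 5 4)(7 11)(8 12) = [0, 9, 2, 3, 1, 4, 6, 11, 12, 5, 10, 7, 8]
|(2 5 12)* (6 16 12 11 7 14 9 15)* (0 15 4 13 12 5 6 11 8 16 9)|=30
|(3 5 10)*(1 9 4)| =|(1 9 4)(3 5 10)| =3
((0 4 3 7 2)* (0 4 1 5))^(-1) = ((0 1 5)(2 4 3 7))^(-1) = (0 5 1)(2 7 3 4)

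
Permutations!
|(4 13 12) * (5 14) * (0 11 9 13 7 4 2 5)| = |(0 11 9 13 12 2 5 14)(4 7)| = 8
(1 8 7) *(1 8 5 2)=(1 5 2)(7 8)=[0, 5, 1, 3, 4, 2, 6, 8, 7]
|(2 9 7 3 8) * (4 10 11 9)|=|(2 4 10 11 9 7 3 8)|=8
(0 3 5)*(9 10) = (0 3 5)(9 10) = [3, 1, 2, 5, 4, 0, 6, 7, 8, 10, 9]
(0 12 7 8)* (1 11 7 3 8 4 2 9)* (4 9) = (0 12 3 8)(1 11 7 9)(2 4) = [12, 11, 4, 8, 2, 5, 6, 9, 0, 1, 10, 7, 3]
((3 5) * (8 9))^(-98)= (9)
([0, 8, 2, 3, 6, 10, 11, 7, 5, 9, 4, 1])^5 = (1 6 10 8 11 4 5)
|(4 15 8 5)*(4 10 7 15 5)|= 6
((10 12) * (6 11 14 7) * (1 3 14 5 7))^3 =((1 3 14)(5 7 6 11)(10 12))^3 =(14)(5 11 6 7)(10 12)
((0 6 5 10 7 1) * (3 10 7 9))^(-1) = ((0 6 5 7 1)(3 10 9))^(-1) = (0 1 7 5 6)(3 9 10)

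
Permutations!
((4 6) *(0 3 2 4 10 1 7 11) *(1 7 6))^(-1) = (0 11 7 10 6 1 4 2 3)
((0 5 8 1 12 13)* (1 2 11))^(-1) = (0 13 12 1 11 2 8 5)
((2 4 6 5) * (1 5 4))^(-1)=(1 2 5)(4 6)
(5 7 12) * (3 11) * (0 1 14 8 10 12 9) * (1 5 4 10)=(0 5 7 9)(1 14 8)(3 11)(4 10 12)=[5, 14, 2, 11, 10, 7, 6, 9, 1, 0, 12, 3, 4, 13, 8]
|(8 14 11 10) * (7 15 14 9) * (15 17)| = 8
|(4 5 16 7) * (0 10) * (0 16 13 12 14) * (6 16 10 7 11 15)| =|(0 7 4 5 13 12 14)(6 16 11 15)| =28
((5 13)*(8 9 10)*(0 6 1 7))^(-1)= (0 7 1 6)(5 13)(8 10 9)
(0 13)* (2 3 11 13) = (0 2 3 11 13) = [2, 1, 3, 11, 4, 5, 6, 7, 8, 9, 10, 13, 12, 0]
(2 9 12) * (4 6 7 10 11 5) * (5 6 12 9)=(2 5 4 12)(6 7 10 11)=[0, 1, 5, 3, 12, 4, 7, 10, 8, 9, 11, 6, 2]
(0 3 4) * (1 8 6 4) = (0 3 1 8 6 4) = [3, 8, 2, 1, 0, 5, 4, 7, 6]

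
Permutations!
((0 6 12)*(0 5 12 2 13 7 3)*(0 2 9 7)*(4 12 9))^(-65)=((0 6 4 12 5 9 7 3 2 13))^(-65)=(0 9)(2 12)(3 4)(5 13)(6 7)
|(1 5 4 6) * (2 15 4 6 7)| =12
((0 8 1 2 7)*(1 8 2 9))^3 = (1 9)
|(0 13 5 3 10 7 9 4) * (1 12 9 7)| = |(0 13 5 3 10 1 12 9 4)| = 9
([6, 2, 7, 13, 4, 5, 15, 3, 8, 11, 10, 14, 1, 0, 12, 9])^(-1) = [13, 12, 1, 7, 4, 5, 0, 2, 8, 15, 10, 9, 14, 3, 11, 6]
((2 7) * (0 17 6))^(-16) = (0 6 17)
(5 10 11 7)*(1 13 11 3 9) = (1 13 11 7 5 10 3 9) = [0, 13, 2, 9, 4, 10, 6, 5, 8, 1, 3, 7, 12, 11]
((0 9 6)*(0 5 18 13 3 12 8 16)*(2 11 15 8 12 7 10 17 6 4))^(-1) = (0 16 8 15 11 2 4 9)(3 13 18 5 6 17 10 7) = ((0 9 4 2 11 15 8 16)(3 7 10 17 6 5 18 13))^(-1)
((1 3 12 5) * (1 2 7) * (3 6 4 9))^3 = ((1 6 4 9 3 12 5 2 7))^3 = (1 9 5)(2 6 3)(4 12 7)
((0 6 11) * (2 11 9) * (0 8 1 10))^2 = ((0 6 9 2 11 8 1 10))^2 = (0 9 11 1)(2 8 10 6)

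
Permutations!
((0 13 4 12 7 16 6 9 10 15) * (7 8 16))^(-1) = ((0 13 4 12 8 16 6 9 10 15))^(-1) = (0 15 10 9 6 16 8 12 4 13)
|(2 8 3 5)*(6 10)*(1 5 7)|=6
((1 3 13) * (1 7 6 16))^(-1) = ((1 3 13 7 6 16))^(-1) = (1 16 6 7 13 3)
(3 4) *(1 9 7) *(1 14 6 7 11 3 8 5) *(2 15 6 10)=(1 9 11 3 4 8 5)(2 15 6 7 14 10)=[0, 9, 15, 4, 8, 1, 7, 14, 5, 11, 2, 3, 12, 13, 10, 6]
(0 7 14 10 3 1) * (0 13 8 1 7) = [0, 13, 2, 7, 4, 5, 6, 14, 1, 9, 3, 11, 12, 8, 10] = (1 13 8)(3 7 14 10)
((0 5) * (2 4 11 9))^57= (0 5)(2 4 11 9)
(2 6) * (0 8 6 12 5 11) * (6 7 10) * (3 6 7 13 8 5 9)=(0 5 11)(2 12 9 3 6)(7 10)(8 13)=[5, 1, 12, 6, 4, 11, 2, 10, 13, 3, 7, 0, 9, 8]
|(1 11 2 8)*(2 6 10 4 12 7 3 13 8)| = 10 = |(1 11 6 10 4 12 7 3 13 8)|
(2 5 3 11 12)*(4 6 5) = (2 4 6 5 3 11 12) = [0, 1, 4, 11, 6, 3, 5, 7, 8, 9, 10, 12, 2]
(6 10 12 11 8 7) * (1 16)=[0, 16, 2, 3, 4, 5, 10, 6, 7, 9, 12, 8, 11, 13, 14, 15, 1]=(1 16)(6 10 12 11 8 7)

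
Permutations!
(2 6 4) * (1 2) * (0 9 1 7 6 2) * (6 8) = [9, 0, 2, 3, 7, 5, 4, 8, 6, 1] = (0 9 1)(4 7 8 6)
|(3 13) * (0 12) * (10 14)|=|(0 12)(3 13)(10 14)|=2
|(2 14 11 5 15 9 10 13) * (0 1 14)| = 10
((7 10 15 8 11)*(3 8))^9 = ((3 8 11 7 10 15))^9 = (3 7)(8 10)(11 15)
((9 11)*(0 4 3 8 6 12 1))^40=(0 12 8 4 1 6 3)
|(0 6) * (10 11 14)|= 6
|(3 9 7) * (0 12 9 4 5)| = 7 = |(0 12 9 7 3 4 5)|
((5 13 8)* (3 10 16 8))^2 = (3 16 5)(8 13 10)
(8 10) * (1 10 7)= [0, 10, 2, 3, 4, 5, 6, 1, 7, 9, 8]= (1 10 8 7)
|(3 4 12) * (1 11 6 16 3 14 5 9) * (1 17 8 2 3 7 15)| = 18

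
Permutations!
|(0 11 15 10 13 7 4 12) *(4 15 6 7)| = |(0 11 6 7 15 10 13 4 12)| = 9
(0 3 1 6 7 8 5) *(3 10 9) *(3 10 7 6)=(0 7 8 5)(1 3)(9 10)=[7, 3, 2, 1, 4, 0, 6, 8, 5, 10, 9]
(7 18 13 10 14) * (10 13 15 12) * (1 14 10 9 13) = (1 14 7 18 15 12 9 13) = [0, 14, 2, 3, 4, 5, 6, 18, 8, 13, 10, 11, 9, 1, 7, 12, 16, 17, 15]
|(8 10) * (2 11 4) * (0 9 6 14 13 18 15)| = |(0 9 6 14 13 18 15)(2 11 4)(8 10)| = 42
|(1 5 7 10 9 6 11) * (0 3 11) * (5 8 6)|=|(0 3 11 1 8 6)(5 7 10 9)|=12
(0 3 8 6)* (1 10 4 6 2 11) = (0 3 8 2 11 1 10 4 6) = [3, 10, 11, 8, 6, 5, 0, 7, 2, 9, 4, 1]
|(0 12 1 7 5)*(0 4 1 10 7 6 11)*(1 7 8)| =21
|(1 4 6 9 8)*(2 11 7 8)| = |(1 4 6 9 2 11 7 8)| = 8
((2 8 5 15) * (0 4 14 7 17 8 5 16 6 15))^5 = ((0 4 14 7 17 8 16 6 15 2 5))^5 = (0 8 5 17 2 7 15 14 6 4 16)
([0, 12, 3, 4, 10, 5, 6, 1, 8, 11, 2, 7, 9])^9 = (1 7 11 9 12)(2 3 4 10)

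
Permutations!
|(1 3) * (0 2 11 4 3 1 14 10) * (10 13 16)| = |(0 2 11 4 3 14 13 16 10)| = 9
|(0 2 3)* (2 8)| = 4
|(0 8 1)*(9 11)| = 6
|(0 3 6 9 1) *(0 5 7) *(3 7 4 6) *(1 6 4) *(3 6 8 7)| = |(0 3 6 9 8 7)(1 5)| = 6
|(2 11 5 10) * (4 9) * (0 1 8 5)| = 14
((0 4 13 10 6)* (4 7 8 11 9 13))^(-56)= ((0 7 8 11 9 13 10 6))^(-56)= (13)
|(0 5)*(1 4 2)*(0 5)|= 3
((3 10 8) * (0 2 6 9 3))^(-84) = ((0 2 6 9 3 10 8))^(-84) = (10)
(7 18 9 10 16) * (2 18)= (2 18 9 10 16 7)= [0, 1, 18, 3, 4, 5, 6, 2, 8, 10, 16, 11, 12, 13, 14, 15, 7, 17, 9]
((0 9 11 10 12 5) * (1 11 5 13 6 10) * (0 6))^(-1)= ((0 9 5 6 10 12 13)(1 11))^(-1)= (0 13 12 10 6 5 9)(1 11)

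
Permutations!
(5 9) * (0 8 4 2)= [8, 1, 0, 3, 2, 9, 6, 7, 4, 5]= (0 8 4 2)(5 9)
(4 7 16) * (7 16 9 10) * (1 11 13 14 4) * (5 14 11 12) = (1 12 5 14 4 16)(7 9 10)(11 13) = [0, 12, 2, 3, 16, 14, 6, 9, 8, 10, 7, 13, 5, 11, 4, 15, 1]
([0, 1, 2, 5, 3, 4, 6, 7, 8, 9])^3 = [0, 1, 2, 3, 4, 5, 6, 7, 8, 9]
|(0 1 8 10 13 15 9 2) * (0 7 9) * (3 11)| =6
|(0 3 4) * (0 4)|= |(4)(0 3)|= 2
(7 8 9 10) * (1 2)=(1 2)(7 8 9 10)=[0, 2, 1, 3, 4, 5, 6, 8, 9, 10, 7]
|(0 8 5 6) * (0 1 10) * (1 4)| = 7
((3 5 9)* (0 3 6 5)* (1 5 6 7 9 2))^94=((0 3)(1 5 2)(7 9))^94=(9)(1 5 2)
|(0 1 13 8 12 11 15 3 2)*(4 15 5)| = 11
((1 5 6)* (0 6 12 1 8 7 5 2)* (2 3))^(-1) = ((0 6 8 7 5 12 1 3 2))^(-1) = (0 2 3 1 12 5 7 8 6)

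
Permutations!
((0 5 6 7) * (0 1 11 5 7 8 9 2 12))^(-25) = ((0 7 1 11 5 6 8 9 2 12))^(-25) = (0 6)(1 9)(2 11)(5 12)(7 8)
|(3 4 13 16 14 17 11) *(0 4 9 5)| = |(0 4 13 16 14 17 11 3 9 5)| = 10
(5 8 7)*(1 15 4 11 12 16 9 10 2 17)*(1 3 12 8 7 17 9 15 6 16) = [0, 6, 9, 12, 11, 7, 16, 5, 17, 10, 2, 8, 1, 13, 14, 4, 15, 3] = (1 6 16 15 4 11 8 17 3 12)(2 9 10)(5 7)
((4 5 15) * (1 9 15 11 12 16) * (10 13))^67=(1 4 12 9 5 16 15 11)(10 13)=((1 9 15 4 5 11 12 16)(10 13))^67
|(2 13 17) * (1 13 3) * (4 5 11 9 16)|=5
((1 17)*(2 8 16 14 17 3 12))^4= ((1 3 12 2 8 16 14 17))^4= (1 8)(2 17)(3 16)(12 14)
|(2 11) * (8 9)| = 2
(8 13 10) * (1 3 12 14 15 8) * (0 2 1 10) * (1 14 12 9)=(0 2 14 15 8 13)(1 3 9)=[2, 3, 14, 9, 4, 5, 6, 7, 13, 1, 10, 11, 12, 0, 15, 8]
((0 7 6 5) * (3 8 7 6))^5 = ((0 6 5)(3 8 7))^5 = (0 5 6)(3 7 8)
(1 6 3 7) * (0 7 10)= [7, 6, 2, 10, 4, 5, 3, 1, 8, 9, 0]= (0 7 1 6 3 10)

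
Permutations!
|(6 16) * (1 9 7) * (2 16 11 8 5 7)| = 9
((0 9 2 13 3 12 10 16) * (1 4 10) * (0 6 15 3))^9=(0 9 2 13)(1 4 10 16 6 15 3 12)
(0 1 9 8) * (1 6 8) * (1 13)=[6, 9, 2, 3, 4, 5, 8, 7, 0, 13, 10, 11, 12, 1]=(0 6 8)(1 9 13)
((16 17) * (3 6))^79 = ((3 6)(16 17))^79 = (3 6)(16 17)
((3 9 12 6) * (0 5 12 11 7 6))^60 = ((0 5 12)(3 9 11 7 6))^60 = (12)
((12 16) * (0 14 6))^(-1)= (0 6 14)(12 16)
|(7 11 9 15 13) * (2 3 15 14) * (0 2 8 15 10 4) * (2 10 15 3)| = |(0 10 4)(3 15 13 7 11 9 14 8)| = 24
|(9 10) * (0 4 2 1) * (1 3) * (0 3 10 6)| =|(0 4 2 10 9 6)(1 3)| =6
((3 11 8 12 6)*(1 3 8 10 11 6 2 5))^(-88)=((1 3 6 8 12 2 5)(10 11))^(-88)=(1 8 5 6 2 3 12)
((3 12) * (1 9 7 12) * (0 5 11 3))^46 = (0 7 1 11)(3 5 12 9)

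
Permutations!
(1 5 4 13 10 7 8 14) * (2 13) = (1 5 4 2 13 10 7 8 14) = [0, 5, 13, 3, 2, 4, 6, 8, 14, 9, 7, 11, 12, 10, 1]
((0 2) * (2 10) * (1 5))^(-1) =(0 2 10)(1 5)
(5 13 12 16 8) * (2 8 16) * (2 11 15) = (16)(2 8 5 13 12 11 15) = [0, 1, 8, 3, 4, 13, 6, 7, 5, 9, 10, 15, 11, 12, 14, 2, 16]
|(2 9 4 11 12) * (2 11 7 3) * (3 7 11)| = |(2 9 4 11 12 3)| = 6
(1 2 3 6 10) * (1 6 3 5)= (1 2 5)(6 10)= [0, 2, 5, 3, 4, 1, 10, 7, 8, 9, 6]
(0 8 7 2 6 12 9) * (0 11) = (0 8 7 2 6 12 9 11) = [8, 1, 6, 3, 4, 5, 12, 2, 7, 11, 10, 0, 9]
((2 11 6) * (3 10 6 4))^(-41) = (2 11 4 3 10 6)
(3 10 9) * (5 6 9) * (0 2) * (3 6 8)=(0 2)(3 10 5 8)(6 9)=[2, 1, 0, 10, 4, 8, 9, 7, 3, 6, 5]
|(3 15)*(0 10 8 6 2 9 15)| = 8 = |(0 10 8 6 2 9 15 3)|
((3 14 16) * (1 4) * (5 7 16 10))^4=((1 4)(3 14 10 5 7 16))^4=(3 7 10)(5 14 16)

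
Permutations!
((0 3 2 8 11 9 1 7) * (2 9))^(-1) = (0 7 1 9 3)(2 11 8)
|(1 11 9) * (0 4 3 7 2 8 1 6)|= 10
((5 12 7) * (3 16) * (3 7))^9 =((3 16 7 5 12))^9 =(3 12 5 7 16)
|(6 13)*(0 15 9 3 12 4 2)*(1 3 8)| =18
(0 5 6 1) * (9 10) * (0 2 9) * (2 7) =(0 5 6 1 7 2 9 10) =[5, 7, 9, 3, 4, 6, 1, 2, 8, 10, 0]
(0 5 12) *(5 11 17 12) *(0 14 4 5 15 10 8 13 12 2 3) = (0 11 17 2 3)(4 5 15 10 8 13 12 14) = [11, 1, 3, 0, 5, 15, 6, 7, 13, 9, 8, 17, 14, 12, 4, 10, 16, 2]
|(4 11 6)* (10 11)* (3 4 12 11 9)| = 12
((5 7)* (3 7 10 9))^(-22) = ((3 7 5 10 9))^(-22) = (3 10 7 9 5)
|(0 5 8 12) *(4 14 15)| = |(0 5 8 12)(4 14 15)| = 12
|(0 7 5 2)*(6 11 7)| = |(0 6 11 7 5 2)| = 6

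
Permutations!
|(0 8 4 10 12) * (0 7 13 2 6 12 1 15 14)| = 35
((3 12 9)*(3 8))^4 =((3 12 9 8))^4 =(12)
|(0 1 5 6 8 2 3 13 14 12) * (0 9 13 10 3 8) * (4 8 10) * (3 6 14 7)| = |(0 1 5 14 12 9 13 7 3 4 8 2 10 6)| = 14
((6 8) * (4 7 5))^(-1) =(4 5 7)(6 8)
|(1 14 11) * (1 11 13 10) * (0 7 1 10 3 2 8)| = 8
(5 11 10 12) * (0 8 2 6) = (0 8 2 6)(5 11 10 12) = [8, 1, 6, 3, 4, 11, 0, 7, 2, 9, 12, 10, 5]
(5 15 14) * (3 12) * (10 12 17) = (3 17 10 12)(5 15 14) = [0, 1, 2, 17, 4, 15, 6, 7, 8, 9, 12, 11, 3, 13, 5, 14, 16, 10]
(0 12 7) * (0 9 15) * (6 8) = [12, 1, 2, 3, 4, 5, 8, 9, 6, 15, 10, 11, 7, 13, 14, 0] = (0 12 7 9 15)(6 8)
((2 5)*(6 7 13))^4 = (6 7 13)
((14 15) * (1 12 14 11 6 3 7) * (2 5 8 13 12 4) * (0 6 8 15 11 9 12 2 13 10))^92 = (0 14 5 1)(2 7 10 12)(3 8 9 13)(4 6 11 15)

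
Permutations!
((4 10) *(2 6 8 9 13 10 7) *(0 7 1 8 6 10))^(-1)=(0 13 9 8 1 4 10 2 7)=((0 7 2 10 4 1 8 9 13))^(-1)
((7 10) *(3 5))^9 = (3 5)(7 10)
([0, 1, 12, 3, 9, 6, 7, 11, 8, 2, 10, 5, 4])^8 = (12)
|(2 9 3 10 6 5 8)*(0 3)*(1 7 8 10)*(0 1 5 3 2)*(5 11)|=|(0 2 9 1 7 8)(3 11 5 10 6)|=30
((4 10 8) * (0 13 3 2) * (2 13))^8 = ((0 2)(3 13)(4 10 8))^8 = (13)(4 8 10)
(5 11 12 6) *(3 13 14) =(3 13 14)(5 11 12 6) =[0, 1, 2, 13, 4, 11, 5, 7, 8, 9, 10, 12, 6, 14, 3]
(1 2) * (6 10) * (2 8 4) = (1 8 4 2)(6 10) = [0, 8, 1, 3, 2, 5, 10, 7, 4, 9, 6]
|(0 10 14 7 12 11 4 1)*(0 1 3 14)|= |(0 10)(3 14 7 12 11 4)|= 6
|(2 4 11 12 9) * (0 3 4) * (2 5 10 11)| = 20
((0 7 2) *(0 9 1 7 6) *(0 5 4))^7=((0 6 5 4)(1 7 2 9))^7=(0 4 5 6)(1 9 2 7)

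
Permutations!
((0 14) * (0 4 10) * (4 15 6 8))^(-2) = ((0 14 15 6 8 4 10))^(-2) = (0 4 6 14 10 8 15)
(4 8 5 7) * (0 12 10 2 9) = (0 12 10 2 9)(4 8 5 7) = [12, 1, 9, 3, 8, 7, 6, 4, 5, 0, 2, 11, 10]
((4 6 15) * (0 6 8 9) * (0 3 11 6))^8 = (3 11 6 15 4 8 9)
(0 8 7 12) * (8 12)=[12, 1, 2, 3, 4, 5, 6, 8, 7, 9, 10, 11, 0]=(0 12)(7 8)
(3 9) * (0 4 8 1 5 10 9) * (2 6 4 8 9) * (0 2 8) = (1 5 10 8)(2 6 4 9 3) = [0, 5, 6, 2, 9, 10, 4, 7, 1, 3, 8]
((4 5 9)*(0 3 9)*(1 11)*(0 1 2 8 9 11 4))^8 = ((0 3 11 2 8 9)(1 4 5))^8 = (0 11 8)(1 5 4)(2 9 3)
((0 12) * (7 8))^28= ((0 12)(7 8))^28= (12)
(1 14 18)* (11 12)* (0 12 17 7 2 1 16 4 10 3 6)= (0 12 11 17 7 2 1 14 18 16 4 10 3 6)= [12, 14, 1, 6, 10, 5, 0, 2, 8, 9, 3, 17, 11, 13, 18, 15, 4, 7, 16]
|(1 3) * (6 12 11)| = |(1 3)(6 12 11)| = 6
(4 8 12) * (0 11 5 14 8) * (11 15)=(0 15 11 5 14 8 12 4)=[15, 1, 2, 3, 0, 14, 6, 7, 12, 9, 10, 5, 4, 13, 8, 11]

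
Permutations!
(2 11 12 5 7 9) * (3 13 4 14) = [0, 1, 11, 13, 14, 7, 6, 9, 8, 2, 10, 12, 5, 4, 3] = (2 11 12 5 7 9)(3 13 4 14)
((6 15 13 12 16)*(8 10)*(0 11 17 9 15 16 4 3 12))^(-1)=((0 11 17 9 15 13)(3 12 4)(6 16)(8 10))^(-1)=(0 13 15 9 17 11)(3 4 12)(6 16)(8 10)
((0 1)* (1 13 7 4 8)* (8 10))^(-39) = ((0 13 7 4 10 8 1))^(-39) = (0 4 1 7 8 13 10)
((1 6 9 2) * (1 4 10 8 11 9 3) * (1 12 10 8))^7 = (1 3 10 6 12)(2 8 9 4 11)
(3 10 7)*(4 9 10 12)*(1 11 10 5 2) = [0, 11, 1, 12, 9, 2, 6, 3, 8, 5, 7, 10, 4] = (1 11 10 7 3 12 4 9 5 2)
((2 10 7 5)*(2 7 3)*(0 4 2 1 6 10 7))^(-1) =(0 5 7 2 4)(1 3 10 6)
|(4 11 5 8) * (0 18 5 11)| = 5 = |(0 18 5 8 4)|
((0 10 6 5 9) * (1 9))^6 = ((0 10 6 5 1 9))^6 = (10)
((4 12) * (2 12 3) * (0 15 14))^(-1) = (0 14 15)(2 3 4 12) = ((0 15 14)(2 12 4 3))^(-1)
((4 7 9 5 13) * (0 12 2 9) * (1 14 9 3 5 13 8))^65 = (0 8 4 3 9 12 1 7 5 13 2 14)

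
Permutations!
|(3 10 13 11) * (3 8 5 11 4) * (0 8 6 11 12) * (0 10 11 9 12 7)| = 8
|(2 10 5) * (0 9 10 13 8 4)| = |(0 9 10 5 2 13 8 4)| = 8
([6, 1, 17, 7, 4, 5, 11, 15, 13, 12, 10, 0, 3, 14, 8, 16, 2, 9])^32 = [11, 1, 2, 3, 4, 5, 0, 7, 14, 9, 10, 6, 12, 8, 13, 15, 16, 17]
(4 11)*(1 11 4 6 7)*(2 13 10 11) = [0, 2, 13, 3, 4, 5, 7, 1, 8, 9, 11, 6, 12, 10] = (1 2 13 10 11 6 7)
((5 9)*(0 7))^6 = (9)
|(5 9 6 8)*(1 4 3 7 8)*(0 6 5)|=|(0 6 1 4 3 7 8)(5 9)|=14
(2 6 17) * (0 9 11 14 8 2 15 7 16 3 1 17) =(0 9 11 14 8 2 6)(1 17 15 7 16 3) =[9, 17, 6, 1, 4, 5, 0, 16, 2, 11, 10, 14, 12, 13, 8, 7, 3, 15]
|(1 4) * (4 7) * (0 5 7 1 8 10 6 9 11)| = |(0 5 7 4 8 10 6 9 11)| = 9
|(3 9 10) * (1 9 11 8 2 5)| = 8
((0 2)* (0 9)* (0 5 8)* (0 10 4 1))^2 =(0 9 8 4)(1 2 5 10)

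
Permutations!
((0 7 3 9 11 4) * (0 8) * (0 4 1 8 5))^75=(0 9 8)(1 5 3)(4 7 11)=((0 7 3 9 11 1 8 4 5))^75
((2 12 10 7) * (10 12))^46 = (12)(2 10 7)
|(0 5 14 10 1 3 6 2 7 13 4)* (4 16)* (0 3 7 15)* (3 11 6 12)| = 26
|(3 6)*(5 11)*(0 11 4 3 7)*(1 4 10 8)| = |(0 11 5 10 8 1 4 3 6 7)| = 10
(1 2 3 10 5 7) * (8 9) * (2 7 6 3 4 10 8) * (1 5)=[0, 7, 4, 8, 10, 6, 3, 5, 9, 2, 1]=(1 7 5 6 3 8 9 2 4 10)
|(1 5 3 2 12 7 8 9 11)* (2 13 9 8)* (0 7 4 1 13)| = 24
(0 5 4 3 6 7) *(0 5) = (3 6 7 5 4) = [0, 1, 2, 6, 3, 4, 7, 5]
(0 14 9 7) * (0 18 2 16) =(0 14 9 7 18 2 16) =[14, 1, 16, 3, 4, 5, 6, 18, 8, 7, 10, 11, 12, 13, 9, 15, 0, 17, 2]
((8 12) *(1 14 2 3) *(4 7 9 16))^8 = (16)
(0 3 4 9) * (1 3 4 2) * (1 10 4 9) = (0 9)(1 3 2 10 4) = [9, 3, 10, 2, 1, 5, 6, 7, 8, 0, 4]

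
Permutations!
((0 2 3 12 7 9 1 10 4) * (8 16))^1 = (0 2 3 12 7 9 1 10 4)(8 16)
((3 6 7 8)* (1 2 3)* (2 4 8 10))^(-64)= (1 8 4)(2 3 6 7 10)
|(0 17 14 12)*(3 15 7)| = |(0 17 14 12)(3 15 7)| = 12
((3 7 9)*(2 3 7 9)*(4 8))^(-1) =((2 3 9 7)(4 8))^(-1) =(2 7 9 3)(4 8)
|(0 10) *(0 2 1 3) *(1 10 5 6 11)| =6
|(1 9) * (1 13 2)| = |(1 9 13 2)| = 4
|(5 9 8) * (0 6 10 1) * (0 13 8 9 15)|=8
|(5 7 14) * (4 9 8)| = |(4 9 8)(5 7 14)| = 3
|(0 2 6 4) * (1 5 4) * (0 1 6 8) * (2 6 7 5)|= |(0 6 7 5 4 1 2 8)|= 8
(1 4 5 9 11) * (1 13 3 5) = (1 4)(3 5 9 11 13) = [0, 4, 2, 5, 1, 9, 6, 7, 8, 11, 10, 13, 12, 3]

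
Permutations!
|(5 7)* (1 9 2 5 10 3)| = |(1 9 2 5 7 10 3)| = 7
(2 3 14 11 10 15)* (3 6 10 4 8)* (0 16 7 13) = (0 16 7 13)(2 6 10 15)(3 14 11 4 8) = [16, 1, 6, 14, 8, 5, 10, 13, 3, 9, 15, 4, 12, 0, 11, 2, 7]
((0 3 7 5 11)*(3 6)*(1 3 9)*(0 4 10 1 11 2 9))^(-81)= (11)(0 6)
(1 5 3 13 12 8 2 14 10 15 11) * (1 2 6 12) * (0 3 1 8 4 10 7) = (0 3 13 8 6 12 4 10 15 11 2 14 7)(1 5) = [3, 5, 14, 13, 10, 1, 12, 0, 6, 9, 15, 2, 4, 8, 7, 11]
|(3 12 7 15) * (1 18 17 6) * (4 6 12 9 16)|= |(1 18 17 12 7 15 3 9 16 4 6)|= 11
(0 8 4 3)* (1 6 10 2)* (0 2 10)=[8, 6, 1, 2, 3, 5, 0, 7, 4, 9, 10]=(10)(0 8 4 3 2 1 6)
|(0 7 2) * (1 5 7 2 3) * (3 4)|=|(0 2)(1 5 7 4 3)|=10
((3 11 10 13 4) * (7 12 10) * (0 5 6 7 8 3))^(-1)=(0 4 13 10 12 7 6 5)(3 8 11)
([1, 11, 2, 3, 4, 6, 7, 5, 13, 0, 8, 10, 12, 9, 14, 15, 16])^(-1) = (16)(0 9 13 8 10 11 1)(5 7 6)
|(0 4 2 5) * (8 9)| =|(0 4 2 5)(8 9)| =4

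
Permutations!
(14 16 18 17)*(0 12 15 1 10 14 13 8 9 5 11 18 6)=[12, 10, 2, 3, 4, 11, 0, 7, 9, 5, 14, 18, 15, 8, 16, 1, 6, 13, 17]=(0 12 15 1 10 14 16 6)(5 11 18 17 13 8 9)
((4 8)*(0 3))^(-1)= (0 3)(4 8)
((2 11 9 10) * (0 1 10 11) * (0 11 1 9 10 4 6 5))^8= (0 1 6)(2 10 11)(4 5 9)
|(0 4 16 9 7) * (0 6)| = 6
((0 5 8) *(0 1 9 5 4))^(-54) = ((0 4)(1 9 5 8))^(-54) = (1 5)(8 9)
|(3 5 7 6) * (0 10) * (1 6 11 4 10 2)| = 10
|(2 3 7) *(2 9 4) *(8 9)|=6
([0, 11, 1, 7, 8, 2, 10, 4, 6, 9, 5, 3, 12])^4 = (12)(1 4 5 3 6)(2 7 10 11 8)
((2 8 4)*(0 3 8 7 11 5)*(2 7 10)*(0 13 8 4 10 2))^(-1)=((0 3 4 7 11 5 13 8 10))^(-1)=(0 10 8 13 5 11 7 4 3)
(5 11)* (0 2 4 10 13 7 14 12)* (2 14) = (0 14 12)(2 4 10 13 7)(5 11) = [14, 1, 4, 3, 10, 11, 6, 2, 8, 9, 13, 5, 0, 7, 12]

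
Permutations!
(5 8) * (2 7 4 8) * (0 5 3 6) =(0 5 2 7 4 8 3 6) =[5, 1, 7, 6, 8, 2, 0, 4, 3]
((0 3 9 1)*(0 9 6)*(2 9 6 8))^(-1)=((0 3 8 2 9 1 6))^(-1)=(0 6 1 9 2 8 3)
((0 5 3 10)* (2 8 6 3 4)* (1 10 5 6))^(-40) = ((0 6 3 5 4 2 8 1 10))^(-40) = (0 2 6 8 3 1 5 10 4)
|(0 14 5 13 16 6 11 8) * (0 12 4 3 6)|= |(0 14 5 13 16)(3 6 11 8 12 4)|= 30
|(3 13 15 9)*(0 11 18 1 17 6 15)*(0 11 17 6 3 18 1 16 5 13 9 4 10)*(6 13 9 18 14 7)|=39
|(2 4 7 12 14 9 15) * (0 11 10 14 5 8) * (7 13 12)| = 12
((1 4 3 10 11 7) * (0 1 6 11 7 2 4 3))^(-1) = (0 4 2 11 6 7 10 3 1)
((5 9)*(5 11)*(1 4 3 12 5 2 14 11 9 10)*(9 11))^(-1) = ((1 4 3 12 5 10)(2 14 9 11))^(-1) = (1 10 5 12 3 4)(2 11 9 14)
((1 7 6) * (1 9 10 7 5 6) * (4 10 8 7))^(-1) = (1 7 8 9 6 5)(4 10)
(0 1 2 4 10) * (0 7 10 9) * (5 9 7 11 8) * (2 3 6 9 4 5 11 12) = (0 1 3 6 9)(2 5 4 7 10 12)(8 11) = [1, 3, 5, 6, 7, 4, 9, 10, 11, 0, 12, 8, 2]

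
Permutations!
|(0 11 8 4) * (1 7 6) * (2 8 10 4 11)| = |(0 2 8 11 10 4)(1 7 6)| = 6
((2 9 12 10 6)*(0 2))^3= ((0 2 9 12 10 6))^3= (0 12)(2 10)(6 9)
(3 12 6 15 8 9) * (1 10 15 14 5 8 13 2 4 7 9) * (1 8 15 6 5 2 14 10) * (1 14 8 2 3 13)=(1 14 3 12 5 15)(2 4 7 9 13 8)(6 10)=[0, 14, 4, 12, 7, 15, 10, 9, 2, 13, 6, 11, 5, 8, 3, 1]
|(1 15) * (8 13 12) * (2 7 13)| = 10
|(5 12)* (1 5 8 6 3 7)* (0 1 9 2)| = |(0 1 5 12 8 6 3 7 9 2)| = 10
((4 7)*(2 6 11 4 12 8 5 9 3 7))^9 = (2 6 11 4)(3 8)(5 7)(9 12) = ((2 6 11 4)(3 7 12 8 5 9))^9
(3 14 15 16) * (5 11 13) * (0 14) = [14, 1, 2, 0, 4, 11, 6, 7, 8, 9, 10, 13, 12, 5, 15, 16, 3] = (0 14 15 16 3)(5 11 13)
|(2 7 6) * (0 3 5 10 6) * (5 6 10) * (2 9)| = 6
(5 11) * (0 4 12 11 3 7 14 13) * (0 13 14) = (14)(0 4 12 11 5 3 7) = [4, 1, 2, 7, 12, 3, 6, 0, 8, 9, 10, 5, 11, 13, 14]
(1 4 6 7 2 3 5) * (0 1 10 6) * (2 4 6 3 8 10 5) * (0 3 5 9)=(0 1 6 7 4 3 2 8 10 5 9)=[1, 6, 8, 2, 3, 9, 7, 4, 10, 0, 5]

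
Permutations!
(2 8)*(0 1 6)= (0 1 6)(2 8)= [1, 6, 8, 3, 4, 5, 0, 7, 2]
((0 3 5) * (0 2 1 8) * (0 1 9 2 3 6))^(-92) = (9)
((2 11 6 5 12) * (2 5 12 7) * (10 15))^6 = ((2 11 6 12 5 7)(10 15))^6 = (15)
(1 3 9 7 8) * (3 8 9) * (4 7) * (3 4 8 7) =(1 7 9 8)(3 4) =[0, 7, 2, 4, 3, 5, 6, 9, 1, 8]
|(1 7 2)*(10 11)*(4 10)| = 3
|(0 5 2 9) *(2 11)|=5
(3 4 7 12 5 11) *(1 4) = (1 4 7 12 5 11 3) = [0, 4, 2, 1, 7, 11, 6, 12, 8, 9, 10, 3, 5]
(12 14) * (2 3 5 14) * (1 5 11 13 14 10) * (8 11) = [0, 5, 3, 8, 4, 10, 6, 7, 11, 9, 1, 13, 2, 14, 12] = (1 5 10)(2 3 8 11 13 14 12)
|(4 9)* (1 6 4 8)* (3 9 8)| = 4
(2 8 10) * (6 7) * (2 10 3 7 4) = (10)(2 8 3 7 6 4) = [0, 1, 8, 7, 2, 5, 4, 6, 3, 9, 10]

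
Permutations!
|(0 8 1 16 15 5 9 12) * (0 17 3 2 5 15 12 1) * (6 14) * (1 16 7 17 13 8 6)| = |(0 6 14 1 7 17 3 2 5 9 16 12 13 8)| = 14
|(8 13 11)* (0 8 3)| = 5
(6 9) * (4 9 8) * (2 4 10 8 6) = (2 4 9)(8 10) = [0, 1, 4, 3, 9, 5, 6, 7, 10, 2, 8]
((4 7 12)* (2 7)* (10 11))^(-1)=((2 7 12 4)(10 11))^(-1)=(2 4 12 7)(10 11)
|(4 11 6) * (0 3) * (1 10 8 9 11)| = |(0 3)(1 10 8 9 11 6 4)| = 14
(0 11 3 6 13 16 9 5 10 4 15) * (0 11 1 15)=[1, 15, 2, 6, 0, 10, 13, 7, 8, 5, 4, 3, 12, 16, 14, 11, 9]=(0 1 15 11 3 6 13 16 9 5 10 4)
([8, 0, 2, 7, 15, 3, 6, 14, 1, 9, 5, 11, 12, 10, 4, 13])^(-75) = (3 13 14 5 15 7 10 4)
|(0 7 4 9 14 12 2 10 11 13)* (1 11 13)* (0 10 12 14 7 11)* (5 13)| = 6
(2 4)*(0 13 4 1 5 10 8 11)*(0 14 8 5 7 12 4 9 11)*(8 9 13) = (0 8)(1 7 12 4 2)(5 10)(9 11 14) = [8, 7, 1, 3, 2, 10, 6, 12, 0, 11, 5, 14, 4, 13, 9]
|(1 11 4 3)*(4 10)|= 5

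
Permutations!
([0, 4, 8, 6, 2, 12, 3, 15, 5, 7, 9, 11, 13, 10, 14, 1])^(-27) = [0, 13, 9, 6, 10, 15, 3, 5, 7, 8, 2, 11, 1, 4, 14, 12]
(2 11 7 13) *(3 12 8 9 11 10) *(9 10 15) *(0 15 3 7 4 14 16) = [15, 1, 3, 12, 14, 5, 6, 13, 10, 11, 7, 4, 8, 2, 16, 9, 0] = (0 15 9 11 4 14 16)(2 3 12 8 10 7 13)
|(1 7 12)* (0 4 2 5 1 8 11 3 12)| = |(0 4 2 5 1 7)(3 12 8 11)| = 12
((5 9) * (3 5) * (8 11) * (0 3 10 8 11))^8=((11)(0 3 5 9 10 8))^8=(11)(0 5 10)(3 9 8)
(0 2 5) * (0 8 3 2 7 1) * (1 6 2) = (0 7 6 2 5 8 3 1) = [7, 0, 5, 1, 4, 8, 2, 6, 3]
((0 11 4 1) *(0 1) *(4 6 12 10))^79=(0 11 6 12 10 4)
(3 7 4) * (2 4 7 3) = (7)(2 4) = [0, 1, 4, 3, 2, 5, 6, 7]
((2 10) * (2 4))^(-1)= ((2 10 4))^(-1)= (2 4 10)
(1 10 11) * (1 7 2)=(1 10 11 7 2)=[0, 10, 1, 3, 4, 5, 6, 2, 8, 9, 11, 7]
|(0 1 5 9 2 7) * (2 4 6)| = |(0 1 5 9 4 6 2 7)| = 8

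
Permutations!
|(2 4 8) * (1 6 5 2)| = |(1 6 5 2 4 8)| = 6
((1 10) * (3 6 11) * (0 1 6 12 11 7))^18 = ((0 1 10 6 7)(3 12 11))^18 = (12)(0 6 1 7 10)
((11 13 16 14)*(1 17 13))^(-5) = (1 17 13 16 14 11)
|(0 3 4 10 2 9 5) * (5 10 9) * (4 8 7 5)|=20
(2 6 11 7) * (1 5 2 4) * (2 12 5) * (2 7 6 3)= [0, 7, 3, 2, 1, 12, 11, 4, 8, 9, 10, 6, 5]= (1 7 4)(2 3)(5 12)(6 11)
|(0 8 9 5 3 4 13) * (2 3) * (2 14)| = 9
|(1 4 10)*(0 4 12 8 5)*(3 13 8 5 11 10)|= |(0 4 3 13 8 11 10 1 12 5)|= 10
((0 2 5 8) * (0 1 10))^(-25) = (0 10 1 8 5 2)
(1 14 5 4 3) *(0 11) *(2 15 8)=[11, 14, 15, 1, 3, 4, 6, 7, 2, 9, 10, 0, 12, 13, 5, 8]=(0 11)(1 14 5 4 3)(2 15 8)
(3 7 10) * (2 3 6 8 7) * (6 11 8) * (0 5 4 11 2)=(0 5 4 11 8 7 10 2 3)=[5, 1, 3, 0, 11, 4, 6, 10, 7, 9, 2, 8]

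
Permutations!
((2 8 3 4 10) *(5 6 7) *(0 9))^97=((0 9)(2 8 3 4 10)(5 6 7))^97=(0 9)(2 3 10 8 4)(5 6 7)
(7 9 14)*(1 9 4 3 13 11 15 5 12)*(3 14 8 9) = [0, 3, 2, 13, 14, 12, 6, 4, 9, 8, 10, 15, 1, 11, 7, 5] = (1 3 13 11 15 5 12)(4 14 7)(8 9)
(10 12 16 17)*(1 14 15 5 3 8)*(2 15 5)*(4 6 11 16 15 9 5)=[0, 14, 9, 8, 6, 3, 11, 7, 1, 5, 12, 16, 15, 13, 4, 2, 17, 10]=(1 14 4 6 11 16 17 10 12 15 2 9 5 3 8)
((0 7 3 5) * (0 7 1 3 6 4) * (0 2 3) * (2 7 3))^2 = ((0 1)(3 5)(4 7 6))^2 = (4 6 7)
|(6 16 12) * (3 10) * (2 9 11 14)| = |(2 9 11 14)(3 10)(6 16 12)| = 12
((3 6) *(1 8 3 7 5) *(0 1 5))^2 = (0 8 6)(1 3 7)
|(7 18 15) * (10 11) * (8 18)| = 4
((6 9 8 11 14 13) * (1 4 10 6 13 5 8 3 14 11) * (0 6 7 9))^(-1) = (0 6)(1 8 5 14 3 9 7 10 4)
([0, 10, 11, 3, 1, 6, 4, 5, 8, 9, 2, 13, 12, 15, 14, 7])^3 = (1 11 7 4 2 15 6 10 13 5)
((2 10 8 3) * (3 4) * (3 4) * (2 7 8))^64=(10)(3 7 8)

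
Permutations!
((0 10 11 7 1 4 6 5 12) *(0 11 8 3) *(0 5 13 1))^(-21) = ((0 10 8 3 5 12 11 7)(1 4 6 13))^(-21) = (0 3 11 10 5 7 8 12)(1 13 6 4)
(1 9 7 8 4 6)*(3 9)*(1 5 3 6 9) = (1 6 5 3)(4 9 7 8) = [0, 6, 2, 1, 9, 3, 5, 8, 4, 7]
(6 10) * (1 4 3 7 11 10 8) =(1 4 3 7 11 10 6 8) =[0, 4, 2, 7, 3, 5, 8, 11, 1, 9, 6, 10]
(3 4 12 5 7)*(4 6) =[0, 1, 2, 6, 12, 7, 4, 3, 8, 9, 10, 11, 5] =(3 6 4 12 5 7)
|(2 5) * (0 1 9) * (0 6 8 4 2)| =8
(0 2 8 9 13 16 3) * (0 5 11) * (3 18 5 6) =(0 2 8 9 13 16 18 5 11)(3 6) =[2, 1, 8, 6, 4, 11, 3, 7, 9, 13, 10, 0, 12, 16, 14, 15, 18, 17, 5]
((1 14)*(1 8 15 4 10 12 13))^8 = ((1 14 8 15 4 10 12 13))^8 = (15)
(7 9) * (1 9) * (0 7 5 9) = [7, 0, 2, 3, 4, 9, 6, 1, 8, 5] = (0 7 1)(5 9)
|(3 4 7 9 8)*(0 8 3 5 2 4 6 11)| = 10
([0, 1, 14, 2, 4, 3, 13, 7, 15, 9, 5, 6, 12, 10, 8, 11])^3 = (2 15 13 3 8 6 5 14 11 10)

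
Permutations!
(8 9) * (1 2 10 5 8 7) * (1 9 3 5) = [0, 2, 10, 5, 4, 8, 6, 9, 3, 7, 1] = (1 2 10)(3 5 8)(7 9)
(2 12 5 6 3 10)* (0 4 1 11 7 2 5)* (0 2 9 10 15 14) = (0 4 1 11 7 9 10 5 6 3 15 14)(2 12) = [4, 11, 12, 15, 1, 6, 3, 9, 8, 10, 5, 7, 2, 13, 0, 14]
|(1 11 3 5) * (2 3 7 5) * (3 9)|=12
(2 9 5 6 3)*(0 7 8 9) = (0 7 8 9 5 6 3 2) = [7, 1, 0, 2, 4, 6, 3, 8, 9, 5]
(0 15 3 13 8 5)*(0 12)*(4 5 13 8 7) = [15, 1, 2, 8, 5, 12, 6, 4, 13, 9, 10, 11, 0, 7, 14, 3] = (0 15 3 8 13 7 4 5 12)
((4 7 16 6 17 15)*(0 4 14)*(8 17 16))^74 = (0 17 4 15 7 14 8)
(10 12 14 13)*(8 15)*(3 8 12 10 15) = [0, 1, 2, 8, 4, 5, 6, 7, 3, 9, 10, 11, 14, 15, 13, 12] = (3 8)(12 14 13 15)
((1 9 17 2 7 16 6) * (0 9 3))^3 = (0 2 6)(1 9 7)(3 17 16)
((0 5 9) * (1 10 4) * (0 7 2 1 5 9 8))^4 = (0 1 8 2 5 7 4 9 10)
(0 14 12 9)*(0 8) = (0 14 12 9 8) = [14, 1, 2, 3, 4, 5, 6, 7, 0, 8, 10, 11, 9, 13, 12]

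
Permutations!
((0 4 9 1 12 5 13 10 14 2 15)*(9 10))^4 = (0 2 10)(1 9 13 5 12)(4 15 14)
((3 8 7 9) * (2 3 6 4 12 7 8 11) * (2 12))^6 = (2 6 7 11)(3 4 9 12)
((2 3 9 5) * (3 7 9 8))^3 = ((2 7 9 5)(3 8))^3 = (2 5 9 7)(3 8)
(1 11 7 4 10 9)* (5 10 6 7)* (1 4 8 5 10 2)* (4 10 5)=(1 11 5 2)(4 6 7 8)(9 10)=[0, 11, 1, 3, 6, 2, 7, 8, 4, 10, 9, 5]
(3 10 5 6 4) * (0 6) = (0 6 4 3 10 5) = [6, 1, 2, 10, 3, 0, 4, 7, 8, 9, 5]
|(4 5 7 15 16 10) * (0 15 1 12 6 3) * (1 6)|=|(0 15 16 10 4 5 7 6 3)(1 12)|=18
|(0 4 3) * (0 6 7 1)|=|(0 4 3 6 7 1)|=6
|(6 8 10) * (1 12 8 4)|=6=|(1 12 8 10 6 4)|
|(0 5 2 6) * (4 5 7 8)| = |(0 7 8 4 5 2 6)| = 7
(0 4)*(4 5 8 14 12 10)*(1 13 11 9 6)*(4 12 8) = (0 5 4)(1 13 11 9 6)(8 14)(10 12) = [5, 13, 2, 3, 0, 4, 1, 7, 14, 6, 12, 9, 10, 11, 8]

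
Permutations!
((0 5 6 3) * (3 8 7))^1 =(0 5 6 8 7 3)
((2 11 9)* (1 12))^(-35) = ((1 12)(2 11 9))^(-35) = (1 12)(2 11 9)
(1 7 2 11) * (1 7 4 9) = (1 4 9)(2 11 7) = [0, 4, 11, 3, 9, 5, 6, 2, 8, 1, 10, 7]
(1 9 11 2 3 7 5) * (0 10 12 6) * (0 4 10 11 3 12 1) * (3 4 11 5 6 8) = (0 5)(1 9 4 10)(2 12 8 3 7 6 11) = [5, 9, 12, 7, 10, 0, 11, 6, 3, 4, 1, 2, 8]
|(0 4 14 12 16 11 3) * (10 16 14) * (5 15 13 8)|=12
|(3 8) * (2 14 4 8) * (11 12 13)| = 15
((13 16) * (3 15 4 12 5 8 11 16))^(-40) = ((3 15 4 12 5 8 11 16 13))^(-40) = (3 8 15 11 4 16 12 13 5)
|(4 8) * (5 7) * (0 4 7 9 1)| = |(0 4 8 7 5 9 1)| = 7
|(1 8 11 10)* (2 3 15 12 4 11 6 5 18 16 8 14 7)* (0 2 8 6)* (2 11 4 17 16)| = |(0 11 10 1 14 7 8)(2 3 15 12 17 16 6 5 18)| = 63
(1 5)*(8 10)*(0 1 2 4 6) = (0 1 5 2 4 6)(8 10) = [1, 5, 4, 3, 6, 2, 0, 7, 10, 9, 8]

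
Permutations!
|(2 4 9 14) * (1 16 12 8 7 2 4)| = 6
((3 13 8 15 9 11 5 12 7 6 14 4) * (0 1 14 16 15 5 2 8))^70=((0 1 14 4 3 13)(2 8 5 12 7 6 16 15 9 11))^70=(16)(0 3 14)(1 13 4)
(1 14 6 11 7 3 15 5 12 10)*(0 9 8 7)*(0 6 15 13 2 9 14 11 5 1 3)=[14, 11, 9, 13, 4, 12, 5, 0, 7, 8, 3, 6, 10, 2, 15, 1]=(0 14 15 1 11 6 5 12 10 3 13 2 9 8 7)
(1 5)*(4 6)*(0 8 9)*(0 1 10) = (0 8 9 1 5 10)(4 6) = [8, 5, 2, 3, 6, 10, 4, 7, 9, 1, 0]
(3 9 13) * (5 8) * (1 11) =(1 11)(3 9 13)(5 8) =[0, 11, 2, 9, 4, 8, 6, 7, 5, 13, 10, 1, 12, 3]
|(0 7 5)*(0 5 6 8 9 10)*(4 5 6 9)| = |(0 7 9 10)(4 5 6 8)| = 4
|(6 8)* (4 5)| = 2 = |(4 5)(6 8)|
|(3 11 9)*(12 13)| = |(3 11 9)(12 13)| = 6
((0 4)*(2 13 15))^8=((0 4)(2 13 15))^8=(2 15 13)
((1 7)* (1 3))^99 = (7)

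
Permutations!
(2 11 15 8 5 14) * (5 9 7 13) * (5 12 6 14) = (2 11 15 8 9 7 13 12 6 14) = [0, 1, 11, 3, 4, 5, 14, 13, 9, 7, 10, 15, 6, 12, 2, 8]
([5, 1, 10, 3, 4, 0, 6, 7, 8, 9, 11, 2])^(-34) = [0, 1, 11, 3, 4, 5, 6, 7, 8, 9, 2, 10]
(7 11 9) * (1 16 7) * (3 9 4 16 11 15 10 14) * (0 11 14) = (0 11 4 16 7 15 10)(1 14 3 9) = [11, 14, 2, 9, 16, 5, 6, 15, 8, 1, 0, 4, 12, 13, 3, 10, 7]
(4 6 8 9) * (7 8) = (4 6 7 8 9) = [0, 1, 2, 3, 6, 5, 7, 8, 9, 4]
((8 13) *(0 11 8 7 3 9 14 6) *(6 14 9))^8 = ((14)(0 11 8 13 7 3 6))^8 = (14)(0 11 8 13 7 3 6)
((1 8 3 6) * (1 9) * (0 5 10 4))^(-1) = (0 4 10 5)(1 9 6 3 8)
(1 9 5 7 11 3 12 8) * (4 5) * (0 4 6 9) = (0 4 5 7 11 3 12 8 1)(6 9) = [4, 0, 2, 12, 5, 7, 9, 11, 1, 6, 10, 3, 8]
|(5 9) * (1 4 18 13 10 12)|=6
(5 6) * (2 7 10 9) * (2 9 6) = (2 7 10 6 5) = [0, 1, 7, 3, 4, 2, 5, 10, 8, 9, 6]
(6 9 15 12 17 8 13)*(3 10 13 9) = (3 10 13 6)(8 9 15 12 17) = [0, 1, 2, 10, 4, 5, 3, 7, 9, 15, 13, 11, 17, 6, 14, 12, 16, 8]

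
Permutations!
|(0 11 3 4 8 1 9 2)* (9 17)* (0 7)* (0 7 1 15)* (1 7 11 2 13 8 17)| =|(0 2 7 11 3 4 17 9 13 8 15)| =11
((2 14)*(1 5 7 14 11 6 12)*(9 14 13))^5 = (1 14)(2 5)(6 13)(7 11)(9 12)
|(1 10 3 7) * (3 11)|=5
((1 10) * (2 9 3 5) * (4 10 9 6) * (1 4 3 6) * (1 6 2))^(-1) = (1 5 3 6 2 9)(4 10)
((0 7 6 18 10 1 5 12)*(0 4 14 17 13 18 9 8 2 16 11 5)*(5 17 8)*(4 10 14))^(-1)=((0 7 6 9 5 12 10 1)(2 16 11 17 13 18 14 8))^(-1)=(0 1 10 12 5 9 6 7)(2 8 14 18 13 17 11 16)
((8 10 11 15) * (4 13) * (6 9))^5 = (4 13)(6 9)(8 10 11 15)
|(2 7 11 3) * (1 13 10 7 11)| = 12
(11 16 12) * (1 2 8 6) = (1 2 8 6)(11 16 12) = [0, 2, 8, 3, 4, 5, 1, 7, 6, 9, 10, 16, 11, 13, 14, 15, 12]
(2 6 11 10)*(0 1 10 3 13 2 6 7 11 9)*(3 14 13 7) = (0 1 10 6 9)(2 3 7 11 14 13) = [1, 10, 3, 7, 4, 5, 9, 11, 8, 0, 6, 14, 12, 2, 13]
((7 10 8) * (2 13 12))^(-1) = ((2 13 12)(7 10 8))^(-1) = (2 12 13)(7 8 10)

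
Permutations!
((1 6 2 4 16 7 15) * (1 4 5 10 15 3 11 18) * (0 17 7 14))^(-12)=((0 17 7 3 11 18 1 6 2 5 10 15 4 16 14))^(-12)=(0 3 1 5 4)(2 15 14 7 18)(6 10 16 17 11)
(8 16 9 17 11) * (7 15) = (7 15)(8 16 9 17 11) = [0, 1, 2, 3, 4, 5, 6, 15, 16, 17, 10, 8, 12, 13, 14, 7, 9, 11]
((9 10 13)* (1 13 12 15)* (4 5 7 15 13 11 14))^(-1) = (1 15 7 5 4 14 11)(9 13 12 10)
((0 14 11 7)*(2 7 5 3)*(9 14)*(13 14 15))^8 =(0 2 5 14 15)(3 11 13 9 7)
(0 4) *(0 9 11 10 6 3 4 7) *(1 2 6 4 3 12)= [7, 2, 6, 3, 9, 5, 12, 0, 8, 11, 4, 10, 1]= (0 7)(1 2 6 12)(4 9 11 10)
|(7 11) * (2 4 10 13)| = 4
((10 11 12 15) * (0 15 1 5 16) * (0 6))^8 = (0 6 16 5 1 12 11 10 15) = ((0 15 10 11 12 1 5 16 6))^8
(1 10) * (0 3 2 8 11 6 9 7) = [3, 10, 8, 2, 4, 5, 9, 0, 11, 7, 1, 6] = (0 3 2 8 11 6 9 7)(1 10)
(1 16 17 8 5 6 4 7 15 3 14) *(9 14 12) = (1 16 17 8 5 6 4 7 15 3 12 9 14) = [0, 16, 2, 12, 7, 6, 4, 15, 5, 14, 10, 11, 9, 13, 1, 3, 17, 8]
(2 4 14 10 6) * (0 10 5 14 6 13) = (0 10 13)(2 4 6)(5 14) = [10, 1, 4, 3, 6, 14, 2, 7, 8, 9, 13, 11, 12, 0, 5]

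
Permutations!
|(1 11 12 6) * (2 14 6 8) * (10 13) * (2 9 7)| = 18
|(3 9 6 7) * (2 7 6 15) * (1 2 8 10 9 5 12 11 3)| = 12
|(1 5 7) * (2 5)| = |(1 2 5 7)| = 4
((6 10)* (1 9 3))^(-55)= ((1 9 3)(6 10))^(-55)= (1 3 9)(6 10)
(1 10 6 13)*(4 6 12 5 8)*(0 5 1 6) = [5, 10, 2, 3, 0, 8, 13, 7, 4, 9, 12, 11, 1, 6] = (0 5 8 4)(1 10 12)(6 13)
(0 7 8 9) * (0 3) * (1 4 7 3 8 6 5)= (0 3)(1 4 7 6 5)(8 9)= [3, 4, 2, 0, 7, 1, 5, 6, 9, 8]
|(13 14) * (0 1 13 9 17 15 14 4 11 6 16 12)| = 8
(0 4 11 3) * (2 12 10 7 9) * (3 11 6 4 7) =(0 7 9 2 12 10 3)(4 6) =[7, 1, 12, 0, 6, 5, 4, 9, 8, 2, 3, 11, 10]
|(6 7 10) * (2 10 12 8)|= 6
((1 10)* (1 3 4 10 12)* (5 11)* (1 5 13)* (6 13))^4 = ((1 12 5 11 6 13)(3 4 10))^4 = (1 6 5)(3 4 10)(11 12 13)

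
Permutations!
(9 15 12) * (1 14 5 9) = (1 14 5 9 15 12) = [0, 14, 2, 3, 4, 9, 6, 7, 8, 15, 10, 11, 1, 13, 5, 12]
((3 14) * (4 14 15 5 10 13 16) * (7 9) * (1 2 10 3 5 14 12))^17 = (1 13 12 10 4 2 16)(3 15 14 5)(7 9)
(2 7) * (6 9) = [0, 1, 7, 3, 4, 5, 9, 2, 8, 6] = (2 7)(6 9)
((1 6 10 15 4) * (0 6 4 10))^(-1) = ((0 6)(1 4)(10 15))^(-1) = (0 6)(1 4)(10 15)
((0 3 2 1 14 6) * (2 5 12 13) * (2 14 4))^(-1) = (0 6 14 13 12 5 3)(1 2 4)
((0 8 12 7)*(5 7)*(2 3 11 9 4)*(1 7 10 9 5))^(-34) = ((0 8 12 1 7)(2 3 11 5 10 9 4))^(-34) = (0 8 12 1 7)(2 3 11 5 10 9 4)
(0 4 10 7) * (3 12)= (0 4 10 7)(3 12)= [4, 1, 2, 12, 10, 5, 6, 0, 8, 9, 7, 11, 3]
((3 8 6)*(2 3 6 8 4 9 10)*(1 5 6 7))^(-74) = ((1 5 6 7)(2 3 4 9 10))^(-74) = (1 6)(2 3 4 9 10)(5 7)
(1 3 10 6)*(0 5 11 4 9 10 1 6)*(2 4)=(0 5 11 2 4 9 10)(1 3)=[5, 3, 4, 1, 9, 11, 6, 7, 8, 10, 0, 2]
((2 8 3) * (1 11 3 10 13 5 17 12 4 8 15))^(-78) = ((1 11 3 2 15)(4 8 10 13 5 17 12))^(-78) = (1 3 15 11 2)(4 12 17 5 13 10 8)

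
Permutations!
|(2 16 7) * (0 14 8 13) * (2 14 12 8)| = 4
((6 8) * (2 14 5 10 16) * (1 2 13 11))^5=(1 16 14 11 10 2 13 5)(6 8)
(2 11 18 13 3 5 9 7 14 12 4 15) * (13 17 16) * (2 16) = (2 11 18 17)(3 5 9 7 14 12 4 15 16 13) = [0, 1, 11, 5, 15, 9, 6, 14, 8, 7, 10, 18, 4, 3, 12, 16, 13, 2, 17]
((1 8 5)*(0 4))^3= ((0 4)(1 8 5))^3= (8)(0 4)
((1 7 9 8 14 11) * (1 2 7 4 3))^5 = (1 3 4)(2 11 14 8 9 7)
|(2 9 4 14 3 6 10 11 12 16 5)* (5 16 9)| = |(16)(2 5)(3 6 10 11 12 9 4 14)| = 8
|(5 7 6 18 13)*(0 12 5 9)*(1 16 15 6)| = 11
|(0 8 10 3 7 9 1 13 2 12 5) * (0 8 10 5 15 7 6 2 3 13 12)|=30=|(0 10 13 3 6 2)(1 12 15 7 9)(5 8)|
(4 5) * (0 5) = [5, 1, 2, 3, 0, 4] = (0 5 4)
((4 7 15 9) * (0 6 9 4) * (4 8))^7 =((0 6 9)(4 7 15 8))^7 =(0 6 9)(4 8 15 7)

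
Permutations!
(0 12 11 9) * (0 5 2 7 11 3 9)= (0 12 3 9 5 2 7 11)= [12, 1, 7, 9, 4, 2, 6, 11, 8, 5, 10, 0, 3]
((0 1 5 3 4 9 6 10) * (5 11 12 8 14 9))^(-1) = ((0 1 11 12 8 14 9 6 10)(3 4 5))^(-1) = (0 10 6 9 14 8 12 11 1)(3 5 4)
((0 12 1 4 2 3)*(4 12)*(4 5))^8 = ((0 5 4 2 3)(1 12))^8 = (12)(0 2 5 3 4)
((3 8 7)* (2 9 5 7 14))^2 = ((2 9 5 7 3 8 14))^2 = (2 5 3 14 9 7 8)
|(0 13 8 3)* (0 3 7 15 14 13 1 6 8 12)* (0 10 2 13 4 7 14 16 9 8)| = |(0 1 6)(2 13 12 10)(4 7 15 16 9 8 14)| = 84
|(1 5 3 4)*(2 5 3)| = 6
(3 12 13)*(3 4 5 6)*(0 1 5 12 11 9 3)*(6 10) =(0 1 5 10 6)(3 11 9)(4 12 13) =[1, 5, 2, 11, 12, 10, 0, 7, 8, 3, 6, 9, 13, 4]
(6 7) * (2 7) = (2 7 6) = [0, 1, 7, 3, 4, 5, 2, 6]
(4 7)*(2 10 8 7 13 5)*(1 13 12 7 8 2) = (1 13 5)(2 10)(4 12 7) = [0, 13, 10, 3, 12, 1, 6, 4, 8, 9, 2, 11, 7, 5]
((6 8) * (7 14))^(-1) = (6 8)(7 14)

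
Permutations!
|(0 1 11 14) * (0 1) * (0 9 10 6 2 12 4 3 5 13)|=|(0 9 10 6 2 12 4 3 5 13)(1 11 14)|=30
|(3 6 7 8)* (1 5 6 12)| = |(1 5 6 7 8 3 12)| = 7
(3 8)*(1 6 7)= (1 6 7)(3 8)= [0, 6, 2, 8, 4, 5, 7, 1, 3]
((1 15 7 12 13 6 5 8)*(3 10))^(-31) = ((1 15 7 12 13 6 5 8)(3 10))^(-31) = (1 15 7 12 13 6 5 8)(3 10)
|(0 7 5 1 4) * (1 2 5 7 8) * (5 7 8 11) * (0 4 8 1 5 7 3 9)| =9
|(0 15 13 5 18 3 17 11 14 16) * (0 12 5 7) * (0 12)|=|(0 15 13 7 12 5 18 3 17 11 14 16)|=12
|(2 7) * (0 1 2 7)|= 3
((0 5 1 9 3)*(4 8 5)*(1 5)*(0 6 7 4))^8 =(1 9 3 6 7 4 8)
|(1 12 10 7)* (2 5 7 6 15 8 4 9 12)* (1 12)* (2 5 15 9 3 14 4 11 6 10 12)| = 9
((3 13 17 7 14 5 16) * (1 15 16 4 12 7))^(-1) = ((1 15 16 3 13 17)(4 12 7 14 5))^(-1) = (1 17 13 3 16 15)(4 5 14 7 12)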